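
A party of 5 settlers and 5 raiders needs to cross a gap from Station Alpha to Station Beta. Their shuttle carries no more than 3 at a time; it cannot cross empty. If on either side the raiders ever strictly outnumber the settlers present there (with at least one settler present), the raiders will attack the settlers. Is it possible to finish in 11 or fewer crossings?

Yes

Yes — this plan uses 11 crossings (≤ 11):
1. 2 raiders → Station Beta.  (Station Alpha: 5S 3R; Station Beta: 0S 2R)
2. 1 raider ← Station Alpha.  (Station Alpha: 5S 4R; Station Beta: 0S 1R)
3. 3 raiders → Station Beta.  (Station Alpha: 5S 1R; Station Beta: 0S 4R)
4. 1 raider ← Station Alpha.  (Station Alpha: 5S 2R; Station Beta: 0S 3R)
5. 3 settlers → Station Beta.  (Station Alpha: 2S 2R; Station Beta: 3S 3R)
6. 1 settler and 1 raider ← Station Alpha.  (Station Alpha: 3S 3R; Station Beta: 2S 2R)
7. 3 settlers → Station Beta.  (Station Alpha: 0S 3R; Station Beta: 5S 2R)
8. 1 raider ← Station Alpha.  (Station Alpha: 0S 4R; Station Beta: 5S 1R)
9. 2 raiders → Station Beta.  (Station Alpha: 0S 2R; Station Beta: 5S 3R)
10. 1 raider ← Station Alpha.  (Station Alpha: 0S 3R; Station Beta: 5S 2R)
11. 3 raiders → Station Beta.  (Station Alpha: 0S 0R; Station Beta: 5S 5R)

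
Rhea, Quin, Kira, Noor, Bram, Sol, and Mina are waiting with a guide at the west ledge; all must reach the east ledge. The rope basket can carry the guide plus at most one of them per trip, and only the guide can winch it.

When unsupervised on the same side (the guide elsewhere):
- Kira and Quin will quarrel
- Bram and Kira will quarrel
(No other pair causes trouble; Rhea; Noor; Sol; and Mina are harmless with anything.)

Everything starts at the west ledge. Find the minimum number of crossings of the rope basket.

15

Counting alone: the guide can take at most 1 across per trip to the east ledge, so moving all 7 needs at least 7 loaded trips out, with a return between consecutive ones — at least 13 crossings.
The safety rule pushes this higher. Following every safe sequence of crossings, the most of the 7 that can be at the east ledge as the rope basket arrives there on crossing 13 is 6 — never all 7.
So no plan with fewer than 15 crossings exists, and this one achieves 15:
1. Guide goes to the east ledge with Kira.  [the west ledge: Bram, Mina, Noor, Quin, Rhea, Sol | the east ledge: Kira]
2. Guide goes back to the west ledge alone.  [the west ledge: Bram, Mina, Noor, Quin, Rhea, Sol | the east ledge: Kira]
3. Guide goes to the east ledge with Rhea.  [the west ledge: Bram, Mina, Noor, Quin, Sol | the east ledge: Kira, Rhea]
4. Guide goes back to the west ledge alone.  [the west ledge: Bram, Mina, Noor, Quin, Sol | the east ledge: Kira, Rhea]
5. Guide goes to the east ledge with Quin.  [the west ledge: Bram, Mina, Noor, Sol | the east ledge: Kira, Quin, Rhea]
6. Guide goes back to the west ledge with Kira.  [the west ledge: Bram, Kira, Mina, Noor, Sol | the east ledge: Quin, Rhea]
7. Guide goes to the east ledge with Bram.  [the west ledge: Kira, Mina, Noor, Sol | the east ledge: Bram, Quin, Rhea]
8. Guide goes back to the west ledge alone.  [the west ledge: Kira, Mina, Noor, Sol | the east ledge: Bram, Quin, Rhea]
9. Guide goes to the east ledge with Noor.  [the west ledge: Kira, Mina, Sol | the east ledge: Bram, Noor, Quin, Rhea]
10. Guide goes back to the west ledge alone.  [the west ledge: Kira, Mina, Sol | the east ledge: Bram, Noor, Quin, Rhea]
11. Guide goes to the east ledge with Sol.  [the west ledge: Kira, Mina | the east ledge: Bram, Noor, Quin, Rhea, Sol]
12. Guide goes back to the west ledge alone.  [the west ledge: Kira, Mina | the east ledge: Bram, Noor, Quin, Rhea, Sol]
13. Guide goes to the east ledge with Mina.  [the west ledge: Kira | the east ledge: Bram, Mina, Noor, Quin, Rhea, Sol]
14. Guide goes back to the west ledge alone.  [the west ledge: Kira | the east ledge: Bram, Mina, Noor, Quin, Rhea, Sol]
15. Guide goes to the east ledge with Kira.  [the west ledge: — | the east ledge: Bram, Kira, Mina, Noor, Quin, Rhea, Sol]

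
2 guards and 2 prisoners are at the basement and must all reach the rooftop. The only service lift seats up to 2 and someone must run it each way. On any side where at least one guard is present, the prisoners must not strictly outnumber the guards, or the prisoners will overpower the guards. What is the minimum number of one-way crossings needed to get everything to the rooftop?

5

Counting alone: each trip to the rooftop takes at most 2 across and each return brings at least 1 back, so after t trips out (and t−1 returns) at most 2t − (t−1) of the 4 are across; that first reaches 4 at t = 3, so at least 5 crossings are needed.
The plan below uses exactly 5 crossings, so it is optimal:
1. 2 prisoners → the rooftop.  (the basement: 2G 0P; the rooftop: 0G 2P)
2. 1 prisoner ← the basement.  (the basement: 2G 1P; the rooftop: 0G 1P)
3. 2 guards → the rooftop.  (the basement: 0G 1P; the rooftop: 2G 1P)
4. 1 prisoner ← the basement.  (the basement: 0G 2P; the rooftop: 2G 0P)
5. 2 prisoners → the rooftop.  (the basement: 0G 0P; the rooftop: 2G 2P)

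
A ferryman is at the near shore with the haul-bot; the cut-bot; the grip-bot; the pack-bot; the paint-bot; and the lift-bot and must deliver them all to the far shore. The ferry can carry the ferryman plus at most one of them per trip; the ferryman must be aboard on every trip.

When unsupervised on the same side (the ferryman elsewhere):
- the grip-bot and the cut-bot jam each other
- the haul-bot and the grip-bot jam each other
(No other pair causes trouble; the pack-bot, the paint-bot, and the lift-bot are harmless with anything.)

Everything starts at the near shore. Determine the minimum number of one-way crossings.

13

Counting alone: the ferryman can take at most 1 across per trip to the far shore, so moving all 6 needs at least 6 loaded trips out, with a return between consecutive ones — at least 11 crossings.
The safety rule pushes this higher. Following every safe sequence of crossings, the most of the 6 that can be at the far shore as the ferry arrives there on crossing 11 is 5 — never all 6.
So no plan with fewer than 13 crossings exists, and this one achieves 13:
1. Ferryman goes to the far shore with the grip-bot.
2. Ferryman goes back to the near shore alone.
3. Ferryman goes to the far shore with the haul-bot.
4. Ferryman goes back to the near shore with the grip-bot.
5. Ferryman goes to the far shore with the cut-bot.
6. Ferryman goes back to the near shore alone.
7. Ferryman goes to the far shore with the pack-bot.
8. Ferryman goes back to the near shore alone.
9. Ferryman goes to the far shore with the paint-bot.
10. Ferryman goes back to the near shore alone.
11. Ferryman goes to the far shore with the lift-bot.
12. Ferryman goes back to the near shore alone.
13. Ferryman goes to the far shore with the grip-bot.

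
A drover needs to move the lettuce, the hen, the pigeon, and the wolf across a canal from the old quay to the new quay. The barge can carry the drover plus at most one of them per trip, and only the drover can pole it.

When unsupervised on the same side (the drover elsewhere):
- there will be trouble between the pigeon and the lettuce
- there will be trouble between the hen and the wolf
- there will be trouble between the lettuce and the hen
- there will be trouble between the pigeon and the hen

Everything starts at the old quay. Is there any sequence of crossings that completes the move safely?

Whatever the first load, the items left behind include a forbidden pair without the drover. No opening move is safe, so no plan exists.

No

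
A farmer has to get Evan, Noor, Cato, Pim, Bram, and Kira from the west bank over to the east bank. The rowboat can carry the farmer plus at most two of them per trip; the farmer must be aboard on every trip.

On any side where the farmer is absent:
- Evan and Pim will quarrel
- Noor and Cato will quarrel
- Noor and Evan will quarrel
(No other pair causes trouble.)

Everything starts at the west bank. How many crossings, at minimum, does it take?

Counting alone: the farmer can take at most 2 across per trip to the east bank, so moving all 6 needs at least 3 loaded trips out, with a return between consecutive ones — at least 5 crossings.
The plan below uses exactly 5 crossings, so it is optimal:
1. Farmer goes to the east bank with Cato and Evan.  [the west bank: Bram, Kira, Noor, Pim | the east bank: Cato, Evan]
2. Farmer goes back to the west bank alone.  [the west bank: Bram, Kira, Noor, Pim | the east bank: Cato, Evan]
3. Farmer goes to the east bank with Bram and Kira.  [the west bank: Noor, Pim | the east bank: Bram, Cato, Evan, Kira]
4. Farmer goes back to the west bank alone.  [the west bank: Noor, Pim | the east bank: Bram, Cato, Evan, Kira]
5. Farmer goes to the east bank with Noor and Pim.  [the west bank: — | the east bank: Bram, Cato, Evan, Kira, Noor, Pim]

5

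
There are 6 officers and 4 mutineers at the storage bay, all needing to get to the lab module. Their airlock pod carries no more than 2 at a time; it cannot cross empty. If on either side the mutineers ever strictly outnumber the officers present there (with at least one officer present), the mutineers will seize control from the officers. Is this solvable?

1. 2 mutineers → the lab module.  (the storage bay: 6O 2M; the lab module: 0O 2M)
2. 1 mutineer ← the storage bay.  (the storage bay: 6O 3M; the lab module: 0O 1M)
3. 2 mutineers → the lab module.  (the storage bay: 6O 1M; the lab module: 0O 3M)
4. 1 mutineer ← the storage bay.  (the storage bay: 6O 2M; the lab module: 0O 2M)
5. 2 officers → the lab module.  (the storage bay: 4O 2M; the lab module: 2O 2M)
6. 1 mutineer ← the storage bay.  (the storage bay: 4O 3M; the lab module: 2O 1M)
7. 1 officer and 1 mutineer → the lab module.  (the storage bay: 3O 2M; the lab module: 3O 2M)
8. 1 mutineer ← the storage bay.  (the storage bay: 3O 3M; the lab module: 3O 1M)
9. 2 mutineers → the lab module.  (the storage bay: 3O 1M; the lab module: 3O 3M)
10. 1 mutineer ← the storage bay.  (the storage bay: 3O 2M; the lab module: 3O 2M)
11. 1 officer and 1 mutineer → the lab module.  (the storage bay: 2O 1M; the lab module: 4O 3M)
12. 1 mutineer ← the storage bay.  (the storage bay: 2O 2M; the lab module: 4O 2M)
13. 2 mutineers → the lab module.  (the storage bay: 2O 0M; the lab module: 4O 4M)
14. 1 mutineer ← the storage bay.  (the storage bay: 2O 1M; the lab module: 4O 3M)
15. 1 officer and 1 mutineer → the lab module.  (the storage bay: 1O 0M; the lab module: 5O 4M)
16. 1 mutineer ← the storage bay.  (the storage bay: 1O 1M; the lab module: 5O 3M)
17. 1 officer and 1 mutineer → the lab module.  (the storage bay: 0O 0M; the lab module: 6O 4M)

Yes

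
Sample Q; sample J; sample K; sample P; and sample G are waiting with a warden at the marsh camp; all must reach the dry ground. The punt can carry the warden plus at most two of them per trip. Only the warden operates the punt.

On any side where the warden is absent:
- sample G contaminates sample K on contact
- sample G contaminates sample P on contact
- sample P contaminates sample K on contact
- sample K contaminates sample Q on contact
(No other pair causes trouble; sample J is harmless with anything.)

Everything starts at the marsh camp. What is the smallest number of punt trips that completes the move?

Counting alone: the warden can take at most 2 across per trip to the dry ground, so moving all 5 needs at least 3 loaded trips out, with a return between consecutive ones — at least 5 crossings.
The safety rule pushes this higher. Following every safe sequence of crossings, the most of the 5 that can be at the dry ground as the punt arrives there on crossing 5 is 4 — never all 5.
So no plan with fewer than 7 crossings exists, and this one achieves 7:
1. Warden goes to the dry ground with sample K and sample P.
2. Warden goes back to the marsh camp with sample K.
3. Warden goes to the dry ground with sample K and sample Q.
4. Warden goes back to the marsh camp with sample K.
5. Warden goes to the dry ground with sample J and sample K.
6. Warden goes back to the marsh camp with sample K.
7. Warden goes to the dry ground with sample G and sample K.

7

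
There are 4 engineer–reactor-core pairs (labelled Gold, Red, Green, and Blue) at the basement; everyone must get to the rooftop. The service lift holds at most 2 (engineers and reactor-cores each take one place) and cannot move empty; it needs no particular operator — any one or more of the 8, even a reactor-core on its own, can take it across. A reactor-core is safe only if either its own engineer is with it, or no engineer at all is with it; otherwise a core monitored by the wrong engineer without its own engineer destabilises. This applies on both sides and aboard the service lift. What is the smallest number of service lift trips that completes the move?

impossible

Following every safe sequence of crossings from the start, the most of the 8 that can be at the rooftop as the service lift arrives there on crossings 1, 3, 5 is 2, 3, 4 respectively; the best ever achieved is 4 of 8.
From crossing 7 on, no configuration arises that was not already reachable earlier: only 44 distinct safe configurations (who is on which side, and where the service lift is) can ever be reached, none of them has everyone across, and every continuation just revisits them. So no valid plan exists.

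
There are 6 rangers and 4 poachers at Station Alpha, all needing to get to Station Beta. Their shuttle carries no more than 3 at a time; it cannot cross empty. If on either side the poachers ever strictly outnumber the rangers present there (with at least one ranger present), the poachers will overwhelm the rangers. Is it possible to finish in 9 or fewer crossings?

Yes — this plan uses 9 crossings (≤ 9):
1. 2 poachers → Station Beta.  (Station Alpha: 6R 2P; Station Beta: 0R 2P)
2. 1 poacher ← Station Alpha.  (Station Alpha: 6R 3P; Station Beta: 0R 1P)
3. 3 poachers → Station Beta.  (Station Alpha: 6R 0P; Station Beta: 0R 4P)
4. 1 poacher ← Station Alpha.  (Station Alpha: 6R 1P; Station Beta: 0R 3P)
5. 3 rangers → Station Beta.  (Station Alpha: 3R 1P; Station Beta: 3R 3P)
6. 1 poacher ← Station Alpha.  (Station Alpha: 3R 2P; Station Beta: 3R 2P)
7. 1 ranger and 2 poachers → Station Beta.  (Station Alpha: 2R 0P; Station Beta: 4R 4P)
8. 1 poacher ← Station Alpha.  (Station Alpha: 2R 1P; Station Beta: 4R 3P)
9. 2 rangers and 1 poacher → Station Beta.  (Station Alpha: 0R 0P; Station Beta: 6R 4P)

Yes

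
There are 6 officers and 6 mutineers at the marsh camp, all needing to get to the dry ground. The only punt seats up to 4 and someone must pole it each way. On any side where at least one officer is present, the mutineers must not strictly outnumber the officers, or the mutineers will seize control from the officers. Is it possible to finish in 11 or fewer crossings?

Yes

Yes — this plan uses 9 crossings (≤ 11):
1. 2 mutineers → the dry ground.  (the marsh camp: 6O 4M; the dry ground: 0O 2M)
2. 1 mutineer ← the marsh camp.  (the marsh camp: 6O 5M; the dry ground: 0O 1M)
3. 4 mutineers → the dry ground.  (the marsh camp: 6O 1M; the dry ground: 0O 5M)
4. 1 mutineer ← the marsh camp.  (the marsh camp: 6O 2M; the dry ground: 0O 4M)
5. 4 officers → the dry ground.  (the marsh camp: 2O 2M; the dry ground: 4O 4M)
6. 1 officer and 1 mutineer ← the marsh camp.  (the marsh camp: 3O 3M; the dry ground: 3O 3M)
7. 2 officers and 2 mutineers → the dry ground.  (the marsh camp: 1O 1M; the dry ground: 5O 5M)
8. 1 officer and 1 mutineer ← the marsh camp.  (the marsh camp: 2O 2M; the dry ground: 4O 4M)
9. 2 officers and 2 mutineers → the dry ground.  (the marsh camp: 0O 0M; the dry ground: 6O 6M)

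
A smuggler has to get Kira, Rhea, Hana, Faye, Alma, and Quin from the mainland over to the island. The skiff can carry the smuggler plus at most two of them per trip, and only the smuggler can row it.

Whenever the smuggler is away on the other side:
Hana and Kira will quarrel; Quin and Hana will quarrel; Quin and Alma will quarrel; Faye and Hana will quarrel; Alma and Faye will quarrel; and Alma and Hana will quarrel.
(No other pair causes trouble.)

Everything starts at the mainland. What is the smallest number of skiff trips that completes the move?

9

Counting alone: the smuggler can take at most 2 across per trip to the island, so moving all 6 needs at least 3 loaded trips out, with a return between consecutive ones — at least 5 crossings.
The safety rule pushes this higher. Following every safe sequence of crossings, the most of the 6 that can be at the island as the skiff arrives there on crossings 5, 7 is 4, 5 respectively — never all 6.
So no plan with fewer than 9 crossings exists, and this one achieves 9:
1. Smuggler goes to the island with Alma and Hana.
2. Smuggler goes back to the mainland with Hana.
3. Smuggler goes to the island with Hana and Kira.
4. Smuggler goes back to the mainland with Hana.
5. Smuggler goes to the island with Hana and Rhea.
6. Smuggler goes back to the mainland with Hana.
7. Smuggler goes to the island with Faye and Quin.
8. Smuggler goes back to the mainland with Alma.
9. Smuggler goes to the island with Alma and Hana.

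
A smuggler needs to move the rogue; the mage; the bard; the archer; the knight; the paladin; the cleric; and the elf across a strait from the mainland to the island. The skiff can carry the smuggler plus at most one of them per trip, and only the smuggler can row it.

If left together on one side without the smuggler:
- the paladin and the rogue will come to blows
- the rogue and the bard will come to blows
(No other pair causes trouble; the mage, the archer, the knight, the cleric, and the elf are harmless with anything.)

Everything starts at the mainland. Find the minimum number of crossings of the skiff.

Counting alone: the smuggler can take at most 1 across per trip to the island, so moving all 8 needs at least 8 loaded trips out, with a return between consecutive ones — at least 15 crossings.
The safety rule pushes this higher. Following every safe sequence of crossings, the most of the 8 that can be at the island as the skiff arrives there on crossing 15 is 7 — never all 8.
So no plan with fewer than 17 crossings exists, and this one achieves 17:
1. Smuggler goes to the island with the rogue.
2. Smuggler goes back to the mainland alone.
3. Smuggler goes to the island with the mage.
4. Smuggler goes back to the mainland alone.
5. Smuggler goes to the island with the bard.
6. Smuggler goes back to the mainland with the rogue.
7. Smuggler goes to the island with the paladin.
8. Smuggler goes back to the mainland alone.
9. Smuggler goes to the island with the archer.
10. Smuggler goes back to the mainland alone.
11. Smuggler goes to the island with the knight.
12. Smuggler goes back to the mainland alone.
13. Smuggler goes to the island with the cleric.
14. Smuggler goes back to the mainland alone.
15. Smuggler goes to the island with the elf.
16. Smuggler goes back to the mainland alone.
17. Smuggler goes to the island with the rogue.

17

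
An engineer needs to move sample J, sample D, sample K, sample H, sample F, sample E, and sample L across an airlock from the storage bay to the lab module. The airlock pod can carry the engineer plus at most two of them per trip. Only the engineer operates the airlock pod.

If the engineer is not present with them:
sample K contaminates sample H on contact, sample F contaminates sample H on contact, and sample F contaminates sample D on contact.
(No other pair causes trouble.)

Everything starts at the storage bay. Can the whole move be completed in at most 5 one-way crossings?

Counting alone: the engineer can take at most 2 across per trip to the lab module, so moving all 7 needs at least 4 loaded trips out, with a return between consecutive ones — at least 7 crossings.
Since 5 < 7, 5 crossings cannot be enough. (The shortest complete plan in fact takes 7:)
1. Engineer goes to the lab module with sample D and sample H.  [the storage bay: sample E, sample F, sample J, sample K, sample L | the lab module: sample D, sample H]
2. Engineer goes back to the storage bay alone.  [the storage bay: sample E, sample F, sample J, sample K, sample L | the lab module: sample D, sample H]
3. Engineer goes to the lab module with sample J.  [the storage bay: sample E, sample F, sample K, sample L | the lab module: sample D, sample H, sample J]
4. Engineer goes back to the storage bay alone.  [the storage bay: sample E, sample F, sample K, sample L | the lab module: sample D, sample H, sample J]
5. Engineer goes to the lab module with sample E and sample L.  [the storage bay: sample F, sample K | the lab module: sample D, sample E, sample H, sample J, sample L]
6. Engineer goes back to the storage bay alone.  [the storage bay: sample F, sample K | the lab module: sample D, sample E, sample H, sample J, sample L]
7. Engineer goes to the lab module with sample F and sample K.  [the storage bay: — | the lab module: sample D, sample E, sample F, sample H, sample J, sample K, sample L]

No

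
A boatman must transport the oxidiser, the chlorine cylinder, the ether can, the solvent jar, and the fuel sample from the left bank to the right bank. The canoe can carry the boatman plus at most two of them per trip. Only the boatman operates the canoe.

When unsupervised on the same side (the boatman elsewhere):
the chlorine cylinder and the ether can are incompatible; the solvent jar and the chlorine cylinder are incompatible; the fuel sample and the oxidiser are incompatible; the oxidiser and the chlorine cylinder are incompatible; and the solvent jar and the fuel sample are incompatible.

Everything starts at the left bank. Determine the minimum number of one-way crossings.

7

Counting alone: the boatman can take at most 2 across per trip to the right bank, so moving all 5 needs at least 3 loaded trips out, with a return between consecutive ones — at least 5 crossings.
The safety rule pushes this higher. Following every safe sequence of crossings, the most of the 5 that can be at the right bank as the canoe arrives there on crossing 5 is 4 — never all 5.
So no plan with fewer than 7 crossings exists, and this one achieves 7:
1. Boatman goes to the right bank with the chlorine cylinder and the fuel sample.  [the left bank: the ether can, the oxidiser, the solvent jar | the right bank: the chlorine cylinder, the fuel sample]
2. Boatman goes back to the left bank alone.  [the left bank: the ether can, the oxidiser, the solvent jar | the right bank: the chlorine cylinder, the fuel sample]
3. Boatman goes to the right bank with the oxidiser.  [the left bank: the ether can, the solvent jar | the right bank: the chlorine cylinder, the fuel sample, the oxidiser]
4. Boatman goes back to the left bank with the chlorine cylinder and the fuel sample.  [the left bank: the chlorine cylinder, the ether can, the fuel sample, the solvent jar | the right bank: the oxidiser]
5. Boatman goes to the right bank with the ether can and the solvent jar.  [the left bank: the chlorine cylinder, the fuel sample | the right bank: the ether can, the oxidiser, the solvent jar]
6. Boatman goes back to the left bank alone.  [the left bank: the chlorine cylinder, the fuel sample | the right bank: the ether can, the oxidiser, the solvent jar]
7. Boatman goes to the right bank with the chlorine cylinder and the fuel sample.  [the left bank: — | the right bank: the chlorine cylinder, the ether can, the fuel sample, the oxidiser, the solvent jar]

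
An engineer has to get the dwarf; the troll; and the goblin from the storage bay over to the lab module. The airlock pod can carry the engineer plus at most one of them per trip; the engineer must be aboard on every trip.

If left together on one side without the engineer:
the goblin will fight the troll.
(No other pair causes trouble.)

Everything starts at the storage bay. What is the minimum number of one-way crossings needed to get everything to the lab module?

5

Counting alone: the engineer can take at most 1 across per trip to the lab module, so moving all 3 needs at least 3 loaded trips out, with a return between consecutive ones — at least 5 crossings.
The plan below uses exactly 5 crossings, so it is optimal:
1. Engineer goes to the lab module with the troll.  [the storage bay: the dwarf, the goblin | the lab module: the troll]
2. Engineer goes back to the storage bay alone.  [the storage bay: the dwarf, the goblin | the lab module: the troll]
3. Engineer goes to the lab module with the dwarf.  [the storage bay: the goblin | the lab module: the dwarf, the troll]
4. Engineer goes back to the storage bay alone.  [the storage bay: the goblin | the lab module: the dwarf, the troll]
5. Engineer goes to the lab module with the goblin.  [the storage bay: — | the lab module: the dwarf, the goblin, the troll]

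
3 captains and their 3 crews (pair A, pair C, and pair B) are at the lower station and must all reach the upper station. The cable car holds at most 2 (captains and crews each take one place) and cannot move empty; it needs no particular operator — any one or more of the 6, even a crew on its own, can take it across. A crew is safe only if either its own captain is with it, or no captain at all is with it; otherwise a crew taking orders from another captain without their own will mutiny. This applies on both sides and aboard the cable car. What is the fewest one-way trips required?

11

Counting alone: each trip to the upper station takes at most 2 across and each return brings at least 1 back, so after t trips out (and t−1 returns) at most 2t − (t−1) of the 6 are across; that first reaches 6 at t = 5, so at least 9 crossings are needed.
The safety rule pushes this higher. Following every safe sequence of crossings, the most of the 6 that can be at the upper station as the cable car arrives there on crossing 9 is 5 — never all 6.
So no plan with fewer than 11 crossings exists, and this one achieves 11:
1. captain A and crew A cross → the upper station.
2. captain A crosses ← the lower station.
3. crew B and crew C cross → the upper station.
4. crew A crosses ← the lower station.
5. captain B and captain C cross → the upper station.
6. captain C and crew C cross ← the lower station.
7. captain A and captain C cross → the upper station.
8. crew B crosses ← the lower station.
9. crew A and crew C cross → the upper station.
10. captain B crosses ← the lower station.
11. captain B and crew B cross → the upper station.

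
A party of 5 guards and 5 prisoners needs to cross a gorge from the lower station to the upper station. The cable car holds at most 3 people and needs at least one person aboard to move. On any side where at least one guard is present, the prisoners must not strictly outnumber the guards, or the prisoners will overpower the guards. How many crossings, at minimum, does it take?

Counting alone: each trip to the upper station takes at most 3 across and each return brings at least 1 back, so after t trips out (and t−1 returns) at most 3t − (t−1) of the 10 are across; that first reaches 10 at t = 5, so at least 9 crossings are needed.
The safety rule pushes this higher. Following every safe sequence of crossings, the most of the 10 that can be at the upper station as the cable car arrives there on crossing 9 is 9 — never all 10.
So no plan with fewer than 11 crossings exists, and this one achieves 11:
1. 2 prisoners → the upper station.  (the lower station: 5G 3P; the upper station: 0G 2P)
2. 1 prisoner ← the lower station.  (the lower station: 5G 4P; the upper station: 0G 1P)
3. 3 prisoners → the upper station.  (the lower station: 5G 1P; the upper station: 0G 4P)
4. 1 prisoner ← the lower station.  (the lower station: 5G 2P; the upper station: 0G 3P)
5. 3 guards → the upper station.  (the lower station: 2G 2P; the upper station: 3G 3P)
6. 1 guard and 1 prisoner ← the lower station.  (the lower station: 3G 3P; the upper station: 2G 2P)
7. 3 guards → the upper station.  (the lower station: 0G 3P; the upper station: 5G 2P)
8. 1 prisoner ← the lower station.  (the lower station: 0G 4P; the upper station: 5G 1P)
9. 2 prisoners → the upper station.  (the lower station: 0G 2P; the upper station: 5G 3P)
10. 1 prisoner ← the lower station.  (the lower station: 0G 3P; the upper station: 5G 2P)
11. 3 prisoners → the upper station.  (the lower station: 0G 0P; the upper station: 5G 5P)

11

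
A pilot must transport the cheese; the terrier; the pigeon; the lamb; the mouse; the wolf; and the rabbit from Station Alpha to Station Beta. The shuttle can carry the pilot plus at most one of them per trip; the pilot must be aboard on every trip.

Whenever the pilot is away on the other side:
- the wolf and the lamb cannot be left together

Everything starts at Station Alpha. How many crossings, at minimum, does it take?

Counting alone: the pilot can take at most 1 across per trip to Station Beta, so moving all 7 needs at least 7 loaded trips out, with a return between consecutive ones — at least 13 crossings.
The plan below uses exactly 13 crossings, so it is optimal:
1. Pilot goes to Station Beta with the lamb.  [Station Alpha: the cheese, the mouse, the pigeon, the rabbit, the terrier, the wolf | Station Beta: the lamb]
2. Pilot goes back to Station Alpha alone.  [Station Alpha: the cheese, the mouse, the pigeon, the rabbit, the terrier, the wolf | Station Beta: the lamb]
3. Pilot goes to Station Beta with the cheese.  [Station Alpha: the mouse, the pigeon, the rabbit, the terrier, the wolf | Station Beta: the cheese, the lamb]
4. Pilot goes back to Station Alpha alone.  [Station Alpha: the mouse, the pigeon, the rabbit, the terrier, the wolf | Station Beta: the cheese, the lamb]
5. Pilot goes to Station Beta with the terrier.  [Station Alpha: the mouse, the pigeon, the rabbit, the wolf | Station Beta: the cheese, the lamb, the terrier]
6. Pilot goes back to Station Alpha alone.  [Station Alpha: the mouse, the pigeon, the rabbit, the wolf | Station Beta: the cheese, the lamb, the terrier]
7. Pilot goes to Station Beta with the pigeon.  [Station Alpha: the mouse, the rabbit, the wolf | Station Beta: the cheese, the lamb, the pigeon, the terrier]
8. Pilot goes back to Station Alpha alone.  [Station Alpha: the mouse, the rabbit, the wolf | Station Beta: the cheese, the lamb, the pigeon, the terrier]
9. Pilot goes to Station Beta with the mouse.  [Station Alpha: the rabbit, the wolf | Station Beta: the cheese, the lamb, the mouse, the pigeon, the terrier]
10. Pilot goes back to Station Alpha alone.  [Station Alpha: the rabbit, the wolf | Station Beta: the cheese, the lamb, the mouse, the pigeon, the terrier]
11. Pilot goes to Station Beta with the rabbit.  [Station Alpha: the wolf | Station Beta: the cheese, the lamb, the mouse, the pigeon, the rabbit, the terrier]
12. Pilot goes back to Station Alpha alone.  [Station Alpha: the wolf | Station Beta: the cheese, the lamb, the mouse, the pigeon, the rabbit, the terrier]
13. Pilot goes to Station Beta with the wolf.  [Station Alpha: — | Station Beta: the cheese, the lamb, the mouse, the pigeon, the rabbit, the terrier, the wolf]

13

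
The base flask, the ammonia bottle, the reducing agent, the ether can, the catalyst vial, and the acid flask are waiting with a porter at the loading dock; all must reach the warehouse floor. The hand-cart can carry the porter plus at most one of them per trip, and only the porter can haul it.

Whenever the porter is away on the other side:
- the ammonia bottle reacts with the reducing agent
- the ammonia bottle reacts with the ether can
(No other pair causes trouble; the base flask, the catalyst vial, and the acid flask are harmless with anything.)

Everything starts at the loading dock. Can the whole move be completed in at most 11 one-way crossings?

Counting alone: the porter can take at most 1 across per trip to the warehouse floor, so moving all 6 needs at least 6 loaded trips out, with a return between consecutive ones — at least 11 crossings.
The safety rule pushes this higher. Following every safe sequence of crossings, the most of the 6 that can be at the warehouse floor as the hand-cart arrives there on crossing 11 is 5 — never all 6.
So the move cannot be finished within 11 crossings. (The shortest complete plan takes 13:)
1. Porter goes to the warehouse floor with the ammonia bottle.
2. Porter goes back to the loading dock alone.
3. Porter goes to the warehouse floor with the base flask.
4. Porter goes back to the loading dock alone.
5. Porter goes to the warehouse floor with the reducing agent.
6. Porter goes back to the loading dock with the ammonia bottle.
7. Porter goes to the warehouse floor with the ether can.
8. Porter goes back to the loading dock alone.
9. Porter goes to the warehouse floor with the catalyst vial.
10. Porter goes back to the loading dock alone.
11. Porter goes to the warehouse floor with the acid flask.
12. Porter goes back to the loading dock alone.
13. Porter goes to the warehouse floor with the ammonia bottle.

No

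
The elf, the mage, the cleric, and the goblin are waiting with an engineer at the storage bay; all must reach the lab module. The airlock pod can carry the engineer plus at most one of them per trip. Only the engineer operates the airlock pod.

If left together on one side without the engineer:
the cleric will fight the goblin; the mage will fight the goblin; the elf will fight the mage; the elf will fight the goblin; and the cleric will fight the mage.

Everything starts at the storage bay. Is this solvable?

Whatever the first load, the items left behind include a forbidden pair without the engineer. No opening move is safe, so no plan exists.

No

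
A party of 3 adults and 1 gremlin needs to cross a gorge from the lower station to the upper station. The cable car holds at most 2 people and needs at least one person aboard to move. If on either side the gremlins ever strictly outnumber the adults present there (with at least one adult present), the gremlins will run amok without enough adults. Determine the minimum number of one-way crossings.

Counting alone: each trip to the upper station takes at most 2 across and each return brings at least 1 back, so after t trips out (and t−1 returns) at most 2t − (t−1) of the 4 are across; that first reaches 4 at t = 3, so at least 5 crossings are needed.
The plan below uses exactly 5 crossings, so it is optimal:
1. 1 adult and 1 gremlin → the upper station.  (the lower station: 2A 0G; the upper station: 1A 1G)
2. 1 gremlin ← the lower station.  (the lower station: 2A 1G; the upper station: 1A 0G)
3. 1 adult and 1 gremlin → the upper station.  (the lower station: 1A 0G; the upper station: 2A 1G)
4. 1 gremlin ← the lower station.  (the lower station: 1A 1G; the upper station: 2A 0G)
5. 1 adult and 1 gremlin → the upper station.  (the lower station: 0A 0G; the upper station: 3A 1G)

5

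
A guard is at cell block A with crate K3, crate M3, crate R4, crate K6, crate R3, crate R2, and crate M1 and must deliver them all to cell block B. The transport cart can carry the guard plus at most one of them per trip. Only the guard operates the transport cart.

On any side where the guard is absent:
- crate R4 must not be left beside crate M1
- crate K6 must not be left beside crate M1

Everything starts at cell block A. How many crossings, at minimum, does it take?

Counting alone: the guard can take at most 1 across per trip to cell block B, so moving all 7 needs at least 7 loaded trips out, with a return between consecutive ones — at least 13 crossings.
The safety rule pushes this higher. Following every safe sequence of crossings, the most of the 7 that can be at cell block B as the transport cart arrives there on crossing 13 is 6 — never all 7.
So no plan with fewer than 15 crossings exists, and this one achieves 15:
1. Guard goes to cell block B with crate M1.
2. Guard goes back to cell block A alone.
3. Guard goes to cell block B with crate K3.
4. Guard goes back to cell block A alone.
5. Guard goes to cell block B with crate M3.
6. Guard goes back to cell block A alone.
7. Guard goes to cell block B with crate R4.
8. Guard goes back to cell block A with crate M1.
9. Guard goes to cell block B with crate K6.
10. Guard goes back to cell block A alone.
11. Guard goes to cell block B with crate R3.
12. Guard goes back to cell block A alone.
13. Guard goes to cell block B with crate R2.
14. Guard goes back to cell block A alone.
15. Guard goes to cell block B with crate M1.

15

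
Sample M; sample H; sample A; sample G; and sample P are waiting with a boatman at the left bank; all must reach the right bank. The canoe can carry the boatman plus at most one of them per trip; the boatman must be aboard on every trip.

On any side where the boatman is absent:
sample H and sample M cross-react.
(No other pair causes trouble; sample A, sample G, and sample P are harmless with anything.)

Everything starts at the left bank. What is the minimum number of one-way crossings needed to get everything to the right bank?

Counting alone: the boatman can take at most 1 across per trip to the right bank, so moving all 5 needs at least 5 loaded trips out, with a return between consecutive ones — at least 9 crossings.
The plan below uses exactly 9 crossings, so it is optimal:
1. Boatman goes to the right bank with sample M.
2. Boatman goes back to the left bank alone.
3. Boatman goes to the right bank with sample A.
4. Boatman goes back to the left bank alone.
5. Boatman goes to the right bank with sample G.
6. Boatman goes back to the left bank alone.
7. Boatman goes to the right bank with sample P.
8. Boatman goes back to the left bank alone.
9. Boatman goes to the right bank with sample H.

9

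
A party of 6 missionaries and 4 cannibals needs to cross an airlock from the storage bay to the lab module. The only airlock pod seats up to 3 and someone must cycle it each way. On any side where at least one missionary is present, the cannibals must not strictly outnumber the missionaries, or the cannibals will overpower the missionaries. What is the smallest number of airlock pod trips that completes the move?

Counting alone: each trip to the lab module takes at most 3 across and each return brings at least 1 back, so after t trips out (and t−1 returns) at most 3t − (t−1) of the 10 are across; that first reaches 10 at t = 5, so at least 9 crossings are needed.
The plan below uses exactly 9 crossings, so it is optimal:
1. 2 cannibals → the lab module.  (the storage bay: 6M 2C; the lab module: 0M 2C)
2. 1 cannibal ← the storage bay.  (the storage bay: 6M 3C; the lab module: 0M 1C)
3. 3 cannibals → the lab module.  (the storage bay: 6M 0C; the lab module: 0M 4C)
4. 1 cannibal ← the storage bay.  (the storage bay: 6M 1C; the lab module: 0M 3C)
5. 3 missionaries → the lab module.  (the storage bay: 3M 1C; the lab module: 3M 3C)
6. 1 cannibal ← the storage bay.  (the storage bay: 3M 2C; the lab module: 3M 2C)
7. 1 missionary and 2 cannibals → the lab module.  (the storage bay: 2M 0C; the lab module: 4M 4C)
8. 1 cannibal ← the storage bay.  (the storage bay: 2M 1C; the lab module: 4M 3C)
9. 2 missionaries and 1 cannibal → the lab module.  (the storage bay: 0M 0C; the lab module: 6M 4C)

9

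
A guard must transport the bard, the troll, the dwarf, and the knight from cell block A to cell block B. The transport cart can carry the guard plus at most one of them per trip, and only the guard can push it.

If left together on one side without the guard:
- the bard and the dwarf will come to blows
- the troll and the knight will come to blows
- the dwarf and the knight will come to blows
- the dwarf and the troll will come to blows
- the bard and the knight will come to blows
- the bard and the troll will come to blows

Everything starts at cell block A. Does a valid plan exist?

Whatever the first load, the items left behind include a forbidden pair without the guard. No opening move is safe, so no plan exists.

No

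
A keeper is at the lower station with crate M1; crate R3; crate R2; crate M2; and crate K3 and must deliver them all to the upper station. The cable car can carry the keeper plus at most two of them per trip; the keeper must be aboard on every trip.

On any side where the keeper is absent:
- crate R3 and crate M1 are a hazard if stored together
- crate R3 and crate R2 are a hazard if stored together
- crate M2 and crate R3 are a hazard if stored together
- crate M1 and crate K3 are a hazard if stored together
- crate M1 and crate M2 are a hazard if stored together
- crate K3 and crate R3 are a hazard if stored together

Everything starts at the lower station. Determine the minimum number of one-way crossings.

7

Counting alone: the keeper can take at most 2 across per trip to the upper station, so moving all 5 needs at least 3 loaded trips out, with a return between consecutive ones — at least 5 crossings.
The safety rule pushes this higher. Following every safe sequence of crossings, the most of the 5 that can be at the upper station as the cable car arrives there on crossing 5 is 4 — never all 5.
So no plan with fewer than 7 crossings exists, and this one achieves 7:
1. Keeper goes to the upper station with crate M1 and crate R3.  [the lower station: crate K3, crate M2, crate R2 | the upper station: crate M1, crate R3]
2. Keeper goes back to the lower station with crate M1.  [the lower station: crate K3, crate M1, crate M2, crate R2 | the upper station: crate R3]
3. Keeper goes to the upper station with crate M1 and crate R2.  [the lower station: crate K3, crate M2 | the upper station: crate M1, crate R2, crate R3]
4. Keeper goes back to the lower station with crate R3.  [the lower station: crate K3, crate M2, crate R3 | the upper station: crate M1, crate R2]
5. Keeper goes to the upper station with crate K3 and crate M2.  [the lower station: crate R3 | the upper station: crate K3, crate M1, crate M2, crate R2]
6. Keeper goes back to the lower station with crate M1.  [the lower station: crate M1, crate R3 | the upper station: crate K3, crate M2, crate R2]
7. Keeper goes to the upper station with crate M1 and crate R3.  [the lower station: — | the upper station: crate K3, crate M1, crate M2, crate R2, crate R3]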